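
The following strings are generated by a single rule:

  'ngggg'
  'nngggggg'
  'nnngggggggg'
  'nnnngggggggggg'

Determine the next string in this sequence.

nnnnngggggggggggg

Reading off run lengths: n runs 1, 2, 3, 4; g runs 4, 6, 8, 10 — each is linear in n, where the shown terms are n = 2, 3, 4, 5.
At n = 6 the blocks have lengths 5, 12.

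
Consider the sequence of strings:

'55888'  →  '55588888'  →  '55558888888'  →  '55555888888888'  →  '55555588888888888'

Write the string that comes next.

55555558888888888888

Each string has the form 5^{n} 8^{2n-1}, where the shown terms are n = 2, 3, 4, 5, 6.
Setting n = 7 gives 7, 13 characters in each block.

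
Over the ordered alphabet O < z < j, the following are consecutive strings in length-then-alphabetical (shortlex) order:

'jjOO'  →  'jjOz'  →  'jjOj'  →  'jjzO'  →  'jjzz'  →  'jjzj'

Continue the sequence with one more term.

jjjO

The successor of jjzj increments the rightmost position that isn't already j and resets every position after it to O.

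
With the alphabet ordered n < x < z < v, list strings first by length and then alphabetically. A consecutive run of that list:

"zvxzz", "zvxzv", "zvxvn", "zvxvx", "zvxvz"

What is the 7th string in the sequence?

zvznn

Stepping forward 2 times from zvxvz: zvxvz → zvxvv, then the target.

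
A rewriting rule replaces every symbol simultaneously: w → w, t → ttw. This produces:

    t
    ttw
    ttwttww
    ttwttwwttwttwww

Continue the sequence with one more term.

Applying the rule to each of the 15 symbols of ttwttwwttwttwww gives the pieces ttw ttw w ttw ttw w w ttw ttw w ttw ttw w w w, which concatenate to the answer.

ttwttwwttwttwwwttwttwwttwttwwww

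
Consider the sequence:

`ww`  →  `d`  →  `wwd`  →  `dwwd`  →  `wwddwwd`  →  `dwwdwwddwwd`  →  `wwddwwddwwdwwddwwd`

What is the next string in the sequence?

dwwdwwddwwdwwddwwddwwdwwddwwd

From term 3 onward, concatenate the second-to-last term with the last: ww·d = wwd, d·wwd = dwwd, …
Continuing: dwwdwwddwwd · wwddwwddwwdwwddwwd gives term 8.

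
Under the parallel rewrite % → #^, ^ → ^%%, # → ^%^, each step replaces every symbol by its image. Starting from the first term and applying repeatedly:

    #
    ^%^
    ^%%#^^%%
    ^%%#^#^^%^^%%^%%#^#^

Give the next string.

^%%#^#^^%^^%%^%^^%%^%%#^^%%^%%#^#^^%%#^#^^%^^%%^%^^%%

φ(^%%#^#^^%^^%%^%%#^#^) expands symbol-by-symbol to ^%% #^ #^ ^%^ ^%% ^%^ ^%% ^%% #^ ^%% ^%% #^ #^ ^%% #^ #^ ^%^ ^%% ^%^ ^%%; joining the 20 pieces gives the next term.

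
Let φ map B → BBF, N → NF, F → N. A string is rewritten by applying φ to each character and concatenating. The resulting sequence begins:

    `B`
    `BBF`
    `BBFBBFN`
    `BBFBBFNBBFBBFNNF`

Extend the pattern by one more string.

φ(BBFBBFNBBFBBFNNF) expands symbol-by-symbol to BBF BBF N BBF BBF N NF BBF BBF N BBF BBF N NF NF N; joining the 16 pieces gives the next term.

BBFBBFNBBFBBFNNFBBFBBFNBBFBBFNNFNFN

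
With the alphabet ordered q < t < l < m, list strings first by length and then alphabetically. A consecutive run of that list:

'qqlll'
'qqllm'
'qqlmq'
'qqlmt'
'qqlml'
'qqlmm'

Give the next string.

Find the rightmost character of qqlmm below m, bump it to the next letter, and reset everything to its right to q.

qqmqq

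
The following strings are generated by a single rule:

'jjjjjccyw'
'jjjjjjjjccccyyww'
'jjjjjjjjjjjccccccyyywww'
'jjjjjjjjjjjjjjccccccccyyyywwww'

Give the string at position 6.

jjjjjjjjjjjjjjjjjjjjccccccccccccyyyyyywwwwww

Reading off run lengths: j runs 5, 8, 11, 14; c runs 2, 4, 6, 8; y runs 1, 2, 3, 4; w runs 1, 2, 3, 4 — each is linear in n (n = 1, 2, …).
At n = 6 the blocks have lengths 20, 12, 6, 6.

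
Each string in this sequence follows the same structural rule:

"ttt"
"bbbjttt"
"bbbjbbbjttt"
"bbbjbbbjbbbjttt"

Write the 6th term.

bbbjbbbjbbbjbbbjbbbjttt

The strings grow by a fixed prefix bbbj each time.
From bbbjbbbjbbbjttt, 2 further steps: bbbjbbbjbbbjttt → bbbjbbbjbbbjbbbjttt → (answer).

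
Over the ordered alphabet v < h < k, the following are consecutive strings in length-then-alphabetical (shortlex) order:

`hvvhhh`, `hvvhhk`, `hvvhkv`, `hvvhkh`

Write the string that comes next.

hvvhkk

Treat hvvhkh as a base-3 numeral over the given alphabet and add one, carrying through any trailing k's.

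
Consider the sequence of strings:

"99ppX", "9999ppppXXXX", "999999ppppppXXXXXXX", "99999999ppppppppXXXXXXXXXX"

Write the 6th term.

Term n consists of 2n 9's, followed by 2n p's, followed by 3n-2 X's (n = 1, 2, …).
At n = 6 the blocks have lengths 12, 12, 16.

999999999999ppppppppppppXXXXXXXXXXXXXXXX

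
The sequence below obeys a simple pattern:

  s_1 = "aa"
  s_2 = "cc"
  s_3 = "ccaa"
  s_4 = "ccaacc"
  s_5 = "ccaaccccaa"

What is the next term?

From term 3 onward, concatenate the last term with the second-to-last: cc·aa = ccaa, ccaa·cc = ccaacc, …
The next term joins ccaaccccaa and ccaacc.

ccaaccccaaccaacc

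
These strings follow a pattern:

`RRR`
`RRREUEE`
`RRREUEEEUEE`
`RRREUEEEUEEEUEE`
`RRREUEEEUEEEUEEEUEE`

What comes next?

The strings grow by a fixed suffix EUEE each time.
So the next term is RRREUEEEUEEEUEEEUEE·EUEE.

RRREUEEEUEEEUEEEUEEEUEE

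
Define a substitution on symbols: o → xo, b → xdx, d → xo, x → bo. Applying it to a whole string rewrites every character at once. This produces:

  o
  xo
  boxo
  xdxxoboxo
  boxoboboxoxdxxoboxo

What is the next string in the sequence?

xdxxoboxoxdxxoxdxxoboxoboxoboboxoxdxxoboxo

Replace each of the 19 characters of boxoboboxoxdxxoboxo in place — xdx xo bo xo xdx xo xdx xo bo xo bo xo bo bo xo xdx xo bo xo — and concatenate.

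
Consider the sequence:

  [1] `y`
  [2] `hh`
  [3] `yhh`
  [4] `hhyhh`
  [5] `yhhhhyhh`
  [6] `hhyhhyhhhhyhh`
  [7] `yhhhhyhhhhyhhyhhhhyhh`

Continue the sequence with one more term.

hhyhhyhhhhyhhyhhhhyhhhhyhhyhhhhyhh

Each term (from the third on) is the two preceding terms concatenated in order: term 3 = y·hh = yhh.
Continuing: hhyhhyhhhhyhh · yhhhhyhhhhyhhyhhhhyhh gives term 8.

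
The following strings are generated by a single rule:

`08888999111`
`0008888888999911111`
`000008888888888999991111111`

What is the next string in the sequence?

Reading off run lengths: 0 runs 1, 3, 5; 8 runs 4, 7, 10; 9 runs 3, 4, 5; 1 runs 3, 5, 7 — each is linear in n (n = 1, 2, …).
Setting n = 4 gives 7, 13, 6, 9 characters in each block.

00000008888888888888999999111111111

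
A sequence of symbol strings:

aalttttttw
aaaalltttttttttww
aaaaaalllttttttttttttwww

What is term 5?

Each string has the form a^{2n} l^{n} t^{3n+3} w^{n} (n = 1, 2, …).
For term 5, n = 5, so the run lengths are 10, 5, 18, 5.

aaaaaaaaaalllllttttttttttttttttttwwwww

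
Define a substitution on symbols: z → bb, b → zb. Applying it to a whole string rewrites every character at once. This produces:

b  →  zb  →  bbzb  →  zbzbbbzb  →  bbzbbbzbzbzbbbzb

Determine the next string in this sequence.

Rewriting the 16 symbols of bbzbbbzbzbzbbbzb one by one yields zb zb bb zb zb zb bb zb bb zb bb zb zb zb bb zb; concatenated:

zbzbbbzbzbzbbbzbbbzbbbzbzbzbbbzb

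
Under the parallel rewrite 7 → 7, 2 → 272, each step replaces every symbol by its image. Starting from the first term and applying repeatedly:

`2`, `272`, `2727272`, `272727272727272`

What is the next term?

Replace each of the 15 characters of 272727272727272 in place — 272 7 272 7 272 7 272 7 272 7 272 7 272 7 272 — and concatenate.

2727272727272727272727272727272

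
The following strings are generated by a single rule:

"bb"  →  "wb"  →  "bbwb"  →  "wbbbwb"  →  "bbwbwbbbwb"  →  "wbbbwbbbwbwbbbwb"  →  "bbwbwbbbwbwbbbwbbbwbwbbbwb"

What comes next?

Each term (from the third on) is the two preceding terms concatenated in order: term 3 = bb·wb = bbwb.
Continuing: wbbbwbbbwbwbbbwb · bbwbwbbbwbwbbbwbbbwbwbbbwb gives term 8.

wbbbwbbbwbwbbbwbbbwbwbbbwbwbbbwbbbwbwbbbwb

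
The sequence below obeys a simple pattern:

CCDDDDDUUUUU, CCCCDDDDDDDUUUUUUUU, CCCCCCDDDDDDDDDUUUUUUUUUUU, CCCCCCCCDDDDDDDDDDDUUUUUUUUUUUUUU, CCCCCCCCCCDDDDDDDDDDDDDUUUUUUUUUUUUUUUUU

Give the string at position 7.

CCCCCCCCCCCCCCDDDDDDDDDDDDDDDDDUUUUUUUUUUUUUUUUUUUUUUU

Each string has the form C^{2n} D^{2n+3} U^{3n+2} (n = 1, 2, …).
Setting n = 7 gives 14, 17, 23 characters in each block.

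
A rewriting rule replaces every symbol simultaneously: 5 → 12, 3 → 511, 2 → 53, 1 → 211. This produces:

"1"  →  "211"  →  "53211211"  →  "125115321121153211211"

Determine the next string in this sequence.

Replace each of the 21 characters of 125115321121153211211 in place — 211 53 12 211 211 12 511 53 211 211 53 211 211 12 511 53 211 211 53 211 211 — and concatenate.

2115312211211125115321121153211211125115321121153211211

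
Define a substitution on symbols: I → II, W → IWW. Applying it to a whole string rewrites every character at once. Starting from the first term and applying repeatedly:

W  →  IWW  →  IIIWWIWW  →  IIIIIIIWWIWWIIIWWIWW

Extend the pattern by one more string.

Rewriting the 20 symbols of IIIIIIIWWIWWIIIWWIWW one by one yields II II II II II II II IWW IWW II IWW IWW II II II IWW IWW II IWW IWW; concatenated:

IIIIIIIIIIIIIIIWWIWWIIIWWIWWIIIIIIIWWIWWIIIWWIWW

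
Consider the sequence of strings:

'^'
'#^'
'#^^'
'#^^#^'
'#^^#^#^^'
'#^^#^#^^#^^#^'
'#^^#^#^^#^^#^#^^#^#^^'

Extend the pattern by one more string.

#^^#^#^^#^^#^#^^#^#^^#^^#^#^^#^^#^

From term 3 onward, concatenate the last term with the second-to-last: #^·^ = #^^, #^^·#^ = #^^#^, …
The next term joins #^^#^#^^#^^#^#^^#^#^^ and #^^#^#^^#^^#^.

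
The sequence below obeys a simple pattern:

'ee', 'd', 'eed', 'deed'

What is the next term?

From term 3 onward, concatenate the second-to-last term with the last: ee·d = eed, d·eed = deed, …
So term 5 is eed·deed.

eeddeed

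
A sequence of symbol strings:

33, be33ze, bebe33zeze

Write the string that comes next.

Each term wraps the previous one in be on the left and ze on the right.
One more step from bebe33zeze gives the answer.

bebebe33zezeze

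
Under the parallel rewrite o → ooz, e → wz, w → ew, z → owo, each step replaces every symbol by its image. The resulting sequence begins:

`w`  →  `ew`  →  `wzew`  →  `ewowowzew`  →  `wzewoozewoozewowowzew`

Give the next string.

ewowowzewoozoozowowzewoozoozowowzewoozewoozewowowzew

φ(wzewoozewoozewowowzew) expands symbol-by-symbol to ew owo wz ew ooz ooz owo wz ew ooz ooz owo wz ew ooz ew ooz ew owo wz ew; joining the 21 pieces gives the next term.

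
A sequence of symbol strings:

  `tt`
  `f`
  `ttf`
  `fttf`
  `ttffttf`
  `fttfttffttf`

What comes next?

This is a Fibonacci-style word recurrence s(k) = s(k−2)·s(k−1): e.g. tt·f = ttf.
So term 7 is ttffttf·fttfttffttf.

ttffttffttfttffttf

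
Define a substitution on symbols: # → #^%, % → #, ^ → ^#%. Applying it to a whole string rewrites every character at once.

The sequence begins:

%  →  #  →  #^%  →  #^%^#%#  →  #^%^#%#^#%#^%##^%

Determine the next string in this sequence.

Rewriting the 17 symbols of #^%^#%#^#%#^%##^% one by one yields #^% ^#% # ^#% #^% # #^% ^#% #^% # #^% ^#% # #^% #^% ^#% #; concatenated:

#^%^#%#^#%#^%##^%^#%#^%##^%^#%##^%#^%^#%#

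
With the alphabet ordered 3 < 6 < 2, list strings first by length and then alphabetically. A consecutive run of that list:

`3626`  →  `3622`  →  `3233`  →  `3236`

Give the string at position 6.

Advancing 2 positions from 3236 through 3236 → 3232 reaches term 6.

3263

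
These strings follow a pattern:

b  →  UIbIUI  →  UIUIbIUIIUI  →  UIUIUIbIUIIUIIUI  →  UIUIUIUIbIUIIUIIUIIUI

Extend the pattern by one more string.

UIUIUIUIUIbIUIIUIIUIIUIIUI

Every step adds UI to the front and IUI to the end of the previous string.
So the next term is UI·UIUIUIUIbIUIIUIIUIIUI·IUI.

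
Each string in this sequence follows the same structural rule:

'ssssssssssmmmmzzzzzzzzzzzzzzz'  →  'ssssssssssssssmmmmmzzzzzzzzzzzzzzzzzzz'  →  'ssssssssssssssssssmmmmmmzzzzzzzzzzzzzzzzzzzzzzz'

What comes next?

Reading off run lengths: s runs 10, 14, 18; m runs 4, 5, 6; z runs 15, 19, 23 — each is linear in n, where the shown terms are n = 3, 4, 5.
At n = 6 the blocks have lengths 22, 7, 27.

ssssssssssssssssssssssmmmmmmmzzzzzzzzzzzzzzzzzzzzzzzzzzz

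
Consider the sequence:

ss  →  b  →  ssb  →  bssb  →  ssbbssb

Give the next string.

From term 3 onward, concatenate the second-to-last term with the last: ss·b = ssb, b·ssb = bssb, …
Continuing: bssb · ssbbssb gives term 6.

bssbssbbssb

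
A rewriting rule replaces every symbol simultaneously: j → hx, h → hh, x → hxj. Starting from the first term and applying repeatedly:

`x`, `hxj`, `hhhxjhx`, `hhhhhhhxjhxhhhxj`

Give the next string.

Applying the rule to each of the 16 symbols of hhhhhhhxjhxhhhxj gives the pieces hh hh hh hh hh hh hh hxj hx hh hxj hh hh hh hxj hx, which concatenate to the answer.

hhhhhhhhhhhhhhhxjhxhhhxjhhhhhhhxjhx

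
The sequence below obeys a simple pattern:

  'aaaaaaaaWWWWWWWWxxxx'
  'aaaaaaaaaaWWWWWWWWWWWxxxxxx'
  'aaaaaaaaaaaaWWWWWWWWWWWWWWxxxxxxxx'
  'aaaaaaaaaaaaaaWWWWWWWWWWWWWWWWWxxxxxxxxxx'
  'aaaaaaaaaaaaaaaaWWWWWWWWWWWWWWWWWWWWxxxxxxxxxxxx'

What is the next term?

Reading off run lengths: a runs 8, 10, 12, 14, 16; W runs 8, 11, 14, 17, 20; x runs 4, 6, 8, 10, 12 — each is linear in n, where the shown terms are n = 3, 4, 5, 6, 7.
At n = 8 the blocks have lengths 18, 23, 14.

aaaaaaaaaaaaaaaaaaWWWWWWWWWWWWWWWWWWWWWWWxxxxxxxxxxxxxx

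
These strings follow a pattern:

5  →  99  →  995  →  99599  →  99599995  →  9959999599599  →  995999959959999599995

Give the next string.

9959999599599995999959959999599599

Each term (from the third on) is the previous term followed by the one before it: term 3 = 99·5 = 995.
Continuing: 995999959959999599995 · 9959999599599 gives term 8.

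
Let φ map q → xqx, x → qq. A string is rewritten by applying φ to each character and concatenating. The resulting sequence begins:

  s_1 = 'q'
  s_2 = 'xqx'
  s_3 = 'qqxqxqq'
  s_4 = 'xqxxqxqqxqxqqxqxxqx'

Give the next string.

Replace each of the 19 characters of xqxxqxqqxqxqqxqxxqx in place — qq xqx qq qq xqx qq xqx xqx qq xqx qq xqx xqx qq xqx qq qq xqx qq — and concatenate.

qqxqxqqqqxqxqqxqxxqxqqxqxqqxqxxqxqqxqxqqqqxqxqq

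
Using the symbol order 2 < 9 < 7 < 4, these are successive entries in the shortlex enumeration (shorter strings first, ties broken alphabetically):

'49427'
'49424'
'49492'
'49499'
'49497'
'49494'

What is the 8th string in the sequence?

49479

Continuing the enumeration 2 steps past 49494: 49494 → 49472 → (answer).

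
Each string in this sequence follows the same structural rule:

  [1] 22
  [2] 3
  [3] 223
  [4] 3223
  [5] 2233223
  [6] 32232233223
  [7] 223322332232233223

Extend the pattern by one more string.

32232233223223322332232233223

From term 3 onward, concatenate the second-to-last term with the last: 22·3 = 223, 3·223 = 3223, …
Continuing: 32232233223 · 223322332232233223 gives term 8.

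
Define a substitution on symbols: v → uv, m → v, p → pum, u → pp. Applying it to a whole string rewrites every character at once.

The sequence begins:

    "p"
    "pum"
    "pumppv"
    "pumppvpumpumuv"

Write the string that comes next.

Applying the rule to each of the 14 symbols of pumppvpumpumuv gives the pieces pum pp v pum pum uv pum pp v pum pp v pp uv, which concatenate to the answer.

pumppvpumpumuvpumppvpumppvppuv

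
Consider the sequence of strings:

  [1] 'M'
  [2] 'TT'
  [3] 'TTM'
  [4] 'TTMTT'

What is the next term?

From term 3 onward, concatenate the last term with the second-to-last: TT·M = TTM, TTM·TT = TTMTT, …
So term 5 is TTMTT·TTM.

TTMTTTTM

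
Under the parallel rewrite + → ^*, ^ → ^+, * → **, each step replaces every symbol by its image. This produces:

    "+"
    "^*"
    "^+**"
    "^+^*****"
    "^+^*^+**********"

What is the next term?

Replace each of the 16 characters of ^+^*^+********** in place — ^+ ^* ^+ ** ^+ ^* ** ** ** ** ** ** ** ** ** ** — and concatenate.

^+^*^+**^+^*********************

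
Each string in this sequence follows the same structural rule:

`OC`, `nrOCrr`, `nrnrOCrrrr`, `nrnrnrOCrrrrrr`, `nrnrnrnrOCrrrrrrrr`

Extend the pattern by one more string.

Each term wraps the previous one in nr on the left and rr on the right.
Applying this once more to nrnrnrnrOCrrrrrrrr:

nrnrnrnrnrOCrrrrrrrrrr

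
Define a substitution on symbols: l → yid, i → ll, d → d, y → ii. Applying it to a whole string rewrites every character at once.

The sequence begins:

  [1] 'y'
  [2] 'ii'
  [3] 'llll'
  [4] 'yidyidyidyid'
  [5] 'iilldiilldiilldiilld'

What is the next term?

llllyidyiddllllyidyiddllllyidyiddllllyidyidd

Replace each of the 20 characters of iilldiilldiilldiilld in place — ll ll yid yid d ll ll yid yid d ll ll yid yid d ll ll yid yid d — and concatenate.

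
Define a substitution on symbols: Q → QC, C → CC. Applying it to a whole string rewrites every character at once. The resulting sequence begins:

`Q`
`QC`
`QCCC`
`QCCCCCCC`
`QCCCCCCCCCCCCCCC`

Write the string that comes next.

Rewriting the 16 symbols of QCCCCCCCCCCCCCCC one by one yields QC CC CC CC CC CC CC CC CC CC CC CC CC CC CC CC; concatenated:

QCCCCCCCCCCCCCCCCCCCCCCCCCCCCCCC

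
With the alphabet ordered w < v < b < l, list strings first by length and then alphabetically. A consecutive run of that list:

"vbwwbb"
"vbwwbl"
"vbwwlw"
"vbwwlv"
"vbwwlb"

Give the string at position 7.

Continuing the enumeration 2 steps past vbwwlb: vbwwlb → vbwwll → (answer).

vbwvww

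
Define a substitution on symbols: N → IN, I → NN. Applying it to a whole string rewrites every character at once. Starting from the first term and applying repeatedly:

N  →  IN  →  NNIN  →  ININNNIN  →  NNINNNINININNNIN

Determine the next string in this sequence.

ININNNINININNNINNNINNNINININNNIN

Replace each of the 16 characters of NNINNNINININNNIN in place — IN IN NN IN IN IN NN IN NN IN NN IN IN IN NN IN — and concatenate.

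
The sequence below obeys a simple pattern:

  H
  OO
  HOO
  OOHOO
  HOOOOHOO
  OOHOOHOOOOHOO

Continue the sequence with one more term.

From term 3 onward, concatenate the second-to-last term with the last: H·OO = HOO, OO·HOO = OOHOO, …
The next term joins HOOOOHOO and OOHOOHOOOOHOO.

HOOOOHOOOOHOOHOOOOHOO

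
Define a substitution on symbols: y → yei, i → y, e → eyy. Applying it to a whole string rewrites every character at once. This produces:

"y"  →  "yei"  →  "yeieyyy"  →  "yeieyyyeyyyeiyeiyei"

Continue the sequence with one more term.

yeieyyyeyyyeiyeiyeieyyyeiyeiyeieyyyyeieyyyyeieyyy

Applying the rule to each of the 19 symbols of yeieyyyeyyyeiyeiyei gives the pieces yei eyy y eyy yei yei yei eyy yei yei yei eyy y yei eyy y yei eyy y, which concatenate to the answer.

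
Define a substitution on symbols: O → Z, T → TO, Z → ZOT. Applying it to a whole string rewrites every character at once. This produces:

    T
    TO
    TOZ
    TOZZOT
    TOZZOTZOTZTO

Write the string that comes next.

Rewriting each symbol of TOZZOTZOTZTO: T→TO, O→Z, Z→ZOT, Z→ZOT, O→Z, T→TO, Z→ZOT, O→Z, T→TO, Z→ZOT, T→TO, O→Z, which concatenates to TO Z ZOT ZOT Z TO ZOT Z TO ZOT TO Z.

TOZZOTZOTZTOZOTZTOZOTTOZ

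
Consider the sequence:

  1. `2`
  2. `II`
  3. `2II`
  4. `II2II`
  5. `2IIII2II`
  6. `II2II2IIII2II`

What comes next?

Each term (from the third on) is the two preceding terms concatenated in order: term 3 = 2·II = 2II.
So term 7 is 2IIII2II·II2II2IIII2II.

2IIII2IIII2II2IIII2II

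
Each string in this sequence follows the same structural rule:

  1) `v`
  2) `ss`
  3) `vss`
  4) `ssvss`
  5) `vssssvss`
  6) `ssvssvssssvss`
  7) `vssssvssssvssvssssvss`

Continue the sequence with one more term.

ssvssvssssvssvssssvssssvssvssssvss

Each term (from the third on) is the two preceding terms concatenated in order: term 3 = v·ss = vss.
So term 8 is ssvssvssssvss·vssssvssssvssvssssvss.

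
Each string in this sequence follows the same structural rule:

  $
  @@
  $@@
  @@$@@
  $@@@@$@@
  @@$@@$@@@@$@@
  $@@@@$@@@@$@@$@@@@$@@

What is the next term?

Each term (from the third on) is the two preceding terms concatenated in order: term 3 = $·@@ = $@@.
The next term joins @@$@@$@@@@$@@ and $@@@@$@@@@$@@$@@@@$@@.

@@$@@$@@@@$@@$@@@@$@@@@$@@$@@@@$@@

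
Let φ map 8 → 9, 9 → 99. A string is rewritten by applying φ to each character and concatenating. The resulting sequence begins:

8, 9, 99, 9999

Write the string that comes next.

Rewriting each symbol of 9999: 9→99, 9→99, 9→99, 9→99, which concatenates to 99 99 99 99.

99999999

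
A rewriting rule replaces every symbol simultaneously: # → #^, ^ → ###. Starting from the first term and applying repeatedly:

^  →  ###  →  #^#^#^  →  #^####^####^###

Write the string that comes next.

#^####^#^#^#^####^#^#^#^####^#^#^

φ(#^####^####^###) expands symbol-by-symbol to #^ ### #^ #^ #^ #^ ### #^ #^ #^ #^ ### #^ #^ #^; joining the 15 pieces gives the next term.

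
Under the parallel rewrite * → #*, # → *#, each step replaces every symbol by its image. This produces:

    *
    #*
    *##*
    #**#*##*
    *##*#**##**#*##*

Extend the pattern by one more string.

#**#*##**##*#**#*##*#**##**#*##*

Replace each of the 16 characters of *##*#**##**#*##* in place — #* *# *# #* *# #* #* *# *# #* #* *# #* *# *# #* — and concatenate.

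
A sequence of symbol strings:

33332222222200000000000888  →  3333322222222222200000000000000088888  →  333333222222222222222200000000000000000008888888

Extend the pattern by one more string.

Term n consists of n+2 3's, followed by 4n 2's, followed by 4n+3 0's, followed by 2n-1 8's, where the shown terms are n = 2, 3, 4.
For the next term, n = 5, so the run lengths are 7, 20, 23, 9.

33333332222222222222222222200000000000000000000000888888888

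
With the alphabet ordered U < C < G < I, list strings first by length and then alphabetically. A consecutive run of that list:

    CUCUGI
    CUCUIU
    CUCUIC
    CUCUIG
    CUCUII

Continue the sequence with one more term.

Treat CUCUII as a base-4 numeral over the given alphabet and add one, carrying through any trailing I's.

CUCCUU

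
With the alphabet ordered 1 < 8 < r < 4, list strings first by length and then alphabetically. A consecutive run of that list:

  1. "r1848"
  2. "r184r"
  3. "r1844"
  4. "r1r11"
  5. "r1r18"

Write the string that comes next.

r1r1r

The successor of r1r18 increments the rightmost position that isn't already 4 and resets every position after it to 1.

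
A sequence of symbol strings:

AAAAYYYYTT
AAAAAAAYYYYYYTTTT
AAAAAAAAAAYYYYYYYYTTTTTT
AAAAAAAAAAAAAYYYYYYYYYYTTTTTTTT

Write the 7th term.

Reading off run lengths: A runs 4, 7, 10, 13; Y runs 4, 6, 8, 10; T runs 2, 4, 6, 8 — each is linear in n (n = 1, 2, …).
Setting n = 7 gives 22, 16, 14 characters in each block.

AAAAAAAAAAAAAAAAAAAAAAYYYYYYYYYYYYYYYYTTTTTTTTTTTTTT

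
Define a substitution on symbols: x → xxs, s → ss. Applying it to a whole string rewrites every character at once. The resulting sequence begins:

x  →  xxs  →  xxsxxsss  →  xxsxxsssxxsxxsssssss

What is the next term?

xxsxxsssxxsxxsssssssxxsxxsssxxsxxsssssssssssssss

Replace each of the 20 characters of xxsxxsssxxsxxsssssss in place — xxs xxs ss xxs xxs ss ss ss xxs xxs ss xxs xxs ss ss ss ss ss ss ss — and concatenate.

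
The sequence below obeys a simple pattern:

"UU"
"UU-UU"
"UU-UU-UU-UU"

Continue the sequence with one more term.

Every step duplicates the string with '-' between the halves.
Doubling UU-UU-UU-UU with '-' between the halves:

UU-UU-UU-UU-UU-UU-UU-UU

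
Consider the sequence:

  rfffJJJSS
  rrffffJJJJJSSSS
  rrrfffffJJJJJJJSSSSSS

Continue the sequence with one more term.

rrrrffffffJJJJJJJJJSSSSSSSS

Each string has the form r^{n} f^{n+2} J^{2n+1} S^{2n} (n = 1, 2, …).
For the next term, n = 4, so the run lengths are 4, 6, 9, 8.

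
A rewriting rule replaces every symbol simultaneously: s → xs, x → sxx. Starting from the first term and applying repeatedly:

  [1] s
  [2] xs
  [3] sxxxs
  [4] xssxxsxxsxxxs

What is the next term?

sxxxsxssxxsxxxssxxsxxxssxxsxxsxxxs

Replace each of the 13 characters of xssxxsxxsxxxs in place — sxx xs xs sxx sxx xs sxx sxx xs sxx sxx sxx xs — and concatenate.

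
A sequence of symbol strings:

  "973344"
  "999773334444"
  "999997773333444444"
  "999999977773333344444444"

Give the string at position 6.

Term n consists of 2n-1 9's, followed by n 7's, followed by n+1 3's, followed by 2n 4's (n = 1, 2, …).
For term 6, n = 6, so the run lengths are 11, 6, 7, 12.

999999999997777773333333444444444444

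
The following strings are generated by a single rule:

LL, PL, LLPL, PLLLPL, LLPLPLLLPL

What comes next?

Each term (from the third on) is the two preceding terms concatenated in order: term 3 = LL·PL = LLPL.
So term 6 is PLLLPL·LLPLPLLLPL.

PLLLPLLLPLPLLLPL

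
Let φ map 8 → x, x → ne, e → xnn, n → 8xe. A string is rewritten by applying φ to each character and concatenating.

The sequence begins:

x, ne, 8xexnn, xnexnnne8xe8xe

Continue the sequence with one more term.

Replace each of the 14 characters of xnexnnne8xe8xe in place — ne 8xe xnn ne 8xe 8xe 8xe xnn x ne xnn x ne xnn — and concatenate.

ne8xexnnne8xe8xe8xexnnxnexnnxnexnn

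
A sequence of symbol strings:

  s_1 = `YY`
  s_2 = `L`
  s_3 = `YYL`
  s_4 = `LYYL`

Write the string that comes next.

This is a Fibonacci-style word recurrence s(k) = s(k−2)·s(k−1): e.g. YY·L = YYL.
Continuing: YYL · LYYL gives term 5.

YYLLYYL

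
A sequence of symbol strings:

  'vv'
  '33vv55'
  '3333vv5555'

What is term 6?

Every step adds 33 to the front and 55 to the end of the previous string.
From 3333vv5555, 3 further steps: 3333vv5555 → 333333vv555555 → 33333333vv55555555 → (answer).

3333333333vv5555555555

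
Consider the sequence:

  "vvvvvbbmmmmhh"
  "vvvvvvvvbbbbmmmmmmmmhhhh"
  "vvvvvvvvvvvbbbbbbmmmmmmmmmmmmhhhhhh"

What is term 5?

vvvvvvvvvvvvvvvvvbbbbbbbbbbmmmmmmmmmmmmmmmmmmmmhhhhhhhhhh

Reading off run lengths: v runs 5, 8, 11; b runs 2, 4, 6; m runs 4, 8, 12; h runs 2, 4, 6 — each is linear in n (n = 1, 2, …).
At n = 5 the blocks have lengths 17, 10, 20, 10.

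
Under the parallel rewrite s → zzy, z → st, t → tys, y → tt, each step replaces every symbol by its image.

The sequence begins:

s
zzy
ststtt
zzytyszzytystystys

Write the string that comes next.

ststtttysttzzyststtttysttzzytysttzzytysttzzy

Replace each of the 18 characters of zzytyszzytystystys in place — st st tt tys tt zzy st st tt tys tt zzy tys tt zzy tys tt zzy — and concatenate.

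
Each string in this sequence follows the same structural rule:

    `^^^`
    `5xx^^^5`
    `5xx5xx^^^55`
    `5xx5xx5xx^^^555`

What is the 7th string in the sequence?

Every step adds 5xx to the front and 5 to the end of the previous string.
From 5xx5xx5xx^^^555, 3 further steps: 5xx5xx5xx^^^555 → 5xx5xx5xx5xx^^^5555 → 5xx5xx5xx5xx5xx^^^55555 → (answer).

5xx5xx5xx5xx5xx5xx^^^555555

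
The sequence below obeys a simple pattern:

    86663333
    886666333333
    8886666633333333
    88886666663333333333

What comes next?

Reading off run lengths: 8 runs 1, 2, 3, 4; 6 runs 3, 4, 5, 6; 3 runs 4, 6, 8, 10 — each is linear in n, where the shown terms are n = 2, 3, 4, 5.
For the next term, n = 6, so the run lengths are 5, 7, 12.

888886666666333333333333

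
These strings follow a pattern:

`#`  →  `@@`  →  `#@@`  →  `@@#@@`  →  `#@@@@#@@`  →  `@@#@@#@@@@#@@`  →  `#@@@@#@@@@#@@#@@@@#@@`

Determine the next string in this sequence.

@@#@@#@@@@#@@#@@@@#@@@@#@@#@@@@#@@

This is a Fibonacci-style word recurrence s(k) = s(k−2)·s(k−1): e.g. #·@@ = #@@.
So term 8 is @@#@@#@@@@#@@·#@@@@#@@@@#@@#@@@@#@@.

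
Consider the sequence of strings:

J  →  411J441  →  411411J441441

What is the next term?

Every step adds 411 to the front and 441 to the end of the previous string.
So the next term is 411·411411J441441·441.

411411411J441441441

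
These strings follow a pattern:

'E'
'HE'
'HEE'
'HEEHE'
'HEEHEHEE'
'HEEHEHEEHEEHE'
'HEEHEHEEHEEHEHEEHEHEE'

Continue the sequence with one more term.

This is a Fibonacci-style word recurrence s(k) = s(k−1)·s(k−2): e.g. HE·E = HEE.
The next term joins HEEHEHEEHEEHEHEEHEHEE and HEEHEHEEHEEHE.

HEEHEHEEHEEHEHEEHEHEEHEEHEHEEHEEHE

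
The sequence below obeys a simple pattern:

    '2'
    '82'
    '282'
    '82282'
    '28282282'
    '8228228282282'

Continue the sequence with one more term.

282822828228228282282

Each term (from the third on) is the two preceding terms concatenated in order: term 3 = 2·82 = 282.
Continuing: 28282282 · 8228228282282 gives term 7.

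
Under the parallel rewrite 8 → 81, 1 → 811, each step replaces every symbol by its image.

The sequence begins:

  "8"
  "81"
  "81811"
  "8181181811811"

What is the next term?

Rewriting the 13 symbols of 8181181811811 one by one yields 81 811 81 811 811 81 811 81 811 811 81 811 811; concatenated:

8181181811811818118181181181811811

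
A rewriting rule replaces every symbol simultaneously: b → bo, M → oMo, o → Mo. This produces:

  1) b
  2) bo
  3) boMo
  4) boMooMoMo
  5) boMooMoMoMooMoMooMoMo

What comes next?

Rewriting the 21 symbols of boMooMoMoMooMoMooMoMo one by one yields bo Mo oMo Mo Mo oMo Mo oMo Mo oMo Mo Mo oMo Mo oMo Mo Mo oMo Mo oMo Mo; concatenated:

boMooMoMoMooMoMooMoMooMoMoMooMoMooMoMoMooMoMooMoMo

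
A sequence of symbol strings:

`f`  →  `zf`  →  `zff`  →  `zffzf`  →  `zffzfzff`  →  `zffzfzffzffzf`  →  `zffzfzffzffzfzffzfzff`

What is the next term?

zffzfzffzffzfzffzfzffzffzfzffzffzf

Each term (from the third on) is the previous term followed by the one before it: term 3 = zf·f = zff.
The next term joins zffzfzffzffzfzffzfzff and zffzfzffzffzf.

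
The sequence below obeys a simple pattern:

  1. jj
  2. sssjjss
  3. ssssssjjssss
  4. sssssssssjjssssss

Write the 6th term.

Every step adds sss to the front and ss to the end of the previous string.
From sssssssssjjssssss, 2 further steps: sssssssssjjssssss → ssssssssssssjjssssssss → (answer).

sssssssssssssssjjssssssssss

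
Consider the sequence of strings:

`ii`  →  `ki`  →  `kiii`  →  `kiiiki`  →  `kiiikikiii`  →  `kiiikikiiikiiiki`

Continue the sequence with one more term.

kiiikikiiikiiikikiiikikiii

From term 3 onward, concatenate the last term with the second-to-last: ki·ii = kiii, kiii·ki = kiiiki, …
The next term joins kiiikikiiikiiiki and kiiikikiii.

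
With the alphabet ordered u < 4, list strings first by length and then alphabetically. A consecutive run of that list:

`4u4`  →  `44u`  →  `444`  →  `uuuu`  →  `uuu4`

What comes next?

uu4u

Treat uuu4 as a base-2 numeral over the given alphabet and add one, carrying through any trailing 4's.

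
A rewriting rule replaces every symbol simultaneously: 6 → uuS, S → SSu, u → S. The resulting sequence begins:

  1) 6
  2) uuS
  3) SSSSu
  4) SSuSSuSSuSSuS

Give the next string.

Rewriting the 13 symbols of SSuSSuSSuSSuS one by one yields SSu SSu S SSu SSu S SSu SSu S SSu SSu S SSu; concatenated:

SSuSSuSSSuSSuSSSuSSuSSSuSSuSSSu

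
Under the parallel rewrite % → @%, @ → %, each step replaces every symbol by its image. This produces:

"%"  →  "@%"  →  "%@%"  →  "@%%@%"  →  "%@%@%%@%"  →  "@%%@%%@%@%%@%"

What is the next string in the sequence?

Replace each of the 13 characters of @%%@%%@%@%%@% in place — % @% @% % @% @% % @% % @% @% % @% — and concatenate.

%@%@%%@%@%%@%%@%@%%@%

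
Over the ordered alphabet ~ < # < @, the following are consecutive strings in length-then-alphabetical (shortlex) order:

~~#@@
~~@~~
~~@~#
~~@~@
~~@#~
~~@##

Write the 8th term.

Advancing 2 positions from ~~@## through ~~@## → ~~@#@ reaches term 8.

~~@@~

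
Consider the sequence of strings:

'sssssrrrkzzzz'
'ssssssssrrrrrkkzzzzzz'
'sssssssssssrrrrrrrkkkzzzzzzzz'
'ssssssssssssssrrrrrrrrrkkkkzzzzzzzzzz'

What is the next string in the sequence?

sssssssssssssssssrrrrrrrrrrrkkkkkzzzzzzzzzzzz

Each string has the form s^{3n+2} r^{2n+1} k^{n} z^{2n+2} (n = 1, 2, …).
At n = 5 the blocks have lengths 17, 11, 5, 12.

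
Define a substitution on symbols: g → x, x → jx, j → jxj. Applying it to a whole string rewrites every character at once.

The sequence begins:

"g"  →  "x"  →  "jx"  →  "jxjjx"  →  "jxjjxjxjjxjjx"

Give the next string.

φ(jxjjxjxjjxjjx) expands symbol-by-symbol to jxj jx jxj jxj jx jxj jx jxj jxj jx jxj jxj jx; joining the 13 pieces gives the next term.

jxjjxjxjjxjjxjxjjxjxjjxjjxjxjjxjjx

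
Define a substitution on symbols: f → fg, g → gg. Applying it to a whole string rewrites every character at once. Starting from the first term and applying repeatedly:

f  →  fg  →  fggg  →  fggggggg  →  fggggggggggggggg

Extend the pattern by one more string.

Applying the rule to each of the 16 symbols of fggggggggggggggg gives the pieces fg gg gg gg gg gg gg gg gg gg gg gg gg gg gg gg, which concatenate to the answer.

fggggggggggggggggggggggggggggggg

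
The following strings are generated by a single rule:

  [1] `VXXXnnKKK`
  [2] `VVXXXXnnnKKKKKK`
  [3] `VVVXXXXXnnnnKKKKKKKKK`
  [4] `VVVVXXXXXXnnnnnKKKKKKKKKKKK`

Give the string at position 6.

Reading off run lengths: V runs 1, 2, 3, 4; X runs 3, 4, 5, 6; n runs 2, 3, 4, 5; K runs 3, 6, 9, 12 — each is linear in n (n = 1, 2, …).
For term 6, n = 6, so the run lengths are 6, 8, 7, 18.

VVVVVVXXXXXXXXnnnnnnnKKKKKKKKKKKKKKKKKK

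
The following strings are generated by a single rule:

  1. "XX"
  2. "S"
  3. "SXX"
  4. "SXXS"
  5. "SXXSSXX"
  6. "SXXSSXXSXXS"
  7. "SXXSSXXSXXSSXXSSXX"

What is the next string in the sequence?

SXXSSXXSXXSSXXSSXXSXXSSXXSXXS

Each term (from the third on) is the previous term followed by the one before it: term 3 = S·XX = SXX.
Continuing: SXXSSXXSXXSSXXSSXX · SXXSSXXSXXS gives term 8.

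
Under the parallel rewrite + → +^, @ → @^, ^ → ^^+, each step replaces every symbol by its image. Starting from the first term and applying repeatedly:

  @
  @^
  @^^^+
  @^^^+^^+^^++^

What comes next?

Rewriting the 13 symbols of @^^^+^^+^^++^ one by one yields @^ ^^+ ^^+ ^^+ +^ ^^+ ^^+ +^ ^^+ ^^+ +^ +^ ^^+; concatenated:

@^^^+^^+^^++^^^+^^++^^^+^^++^+^^^+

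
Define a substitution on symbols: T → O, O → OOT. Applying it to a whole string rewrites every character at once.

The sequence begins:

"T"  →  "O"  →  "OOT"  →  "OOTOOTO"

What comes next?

Apply φ to OOTOOTO symbol by symbol: O→OOT, O→OOT, T→O, O→OOT, O→OOT, T→O, O→OOT; joined: OOT OOT O OOT OOT O OOT.

OOTOOTOOOTOOTOOOT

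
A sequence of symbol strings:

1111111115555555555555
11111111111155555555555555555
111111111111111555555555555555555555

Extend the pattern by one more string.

1111111111111111115555555555555555555555555

The n-th term is 3n 1's then 4n+1 5's, where the shown terms are n = 3, 4, 5.
For the next term, n = 6, so the run lengths are 18, 25.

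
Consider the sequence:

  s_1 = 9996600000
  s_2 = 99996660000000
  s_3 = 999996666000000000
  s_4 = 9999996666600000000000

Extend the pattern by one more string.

Reading off run lengths: 9 runs 3, 4, 5, 6; 6 runs 2, 3, 4, 5; 0 runs 5, 7, 9, 11 — each is linear in n, where the shown terms are n = 2, 3, 4, 5.
Setting n = 6 gives 7, 6, 13 characters in each block.

99999996666660000000000000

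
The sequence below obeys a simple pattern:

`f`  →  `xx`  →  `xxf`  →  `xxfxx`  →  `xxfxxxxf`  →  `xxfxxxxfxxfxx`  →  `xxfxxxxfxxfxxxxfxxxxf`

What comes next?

xxfxxxxfxxfxxxxfxxxxfxxfxxxxfxxfxx

Each term (from the third on) is the previous term followed by the one before it: term 3 = xx·f = xxf.
Continuing: xxfxxxxfxxfxxxxfxxxxf · xxfxxxxfxxfxx gives term 8.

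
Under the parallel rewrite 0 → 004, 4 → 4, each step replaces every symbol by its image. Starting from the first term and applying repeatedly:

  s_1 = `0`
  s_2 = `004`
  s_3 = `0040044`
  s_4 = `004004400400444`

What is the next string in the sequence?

Applying the rule to each of the 15 symbols of 004004400400444 gives the pieces 004 004 4 004 004 4 4 004 004 4 004 004 4 4 4, which concatenate to the answer.

0040044004004440040044004004444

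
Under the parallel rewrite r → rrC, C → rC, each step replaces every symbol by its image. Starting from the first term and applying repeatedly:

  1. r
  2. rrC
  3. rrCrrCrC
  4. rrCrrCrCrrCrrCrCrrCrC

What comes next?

rrCrrCrCrrCrrCrCrrCrCrrCrrCrCrrCrrCrCrrCrCrrCrrCrCrrCrC

Replace each of the 21 characters of rrCrrCrCrrCrrCrCrrCrC in place — rrC rrC rC rrC rrC rC rrC rC rrC rrC rC rrC rrC rC rrC rC rrC rrC rC rrC rC — and concatenate.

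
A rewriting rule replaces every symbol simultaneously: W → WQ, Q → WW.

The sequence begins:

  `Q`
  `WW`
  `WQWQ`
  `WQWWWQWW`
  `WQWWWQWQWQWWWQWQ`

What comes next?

Rewriting the 16 symbols of WQWWWQWQWQWWWQWQ one by one yields WQ WW WQ WQ WQ WW WQ WW WQ WW WQ WQ WQ WW WQ WW; concatenated:

WQWWWQWQWQWWWQWWWQWWWQWQWQWWWQWW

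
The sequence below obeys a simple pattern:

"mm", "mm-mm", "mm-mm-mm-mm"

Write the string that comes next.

mm-mm-mm-mm-mm-mm-mm-mm

Every step duplicates the string with '-' between the halves.
So the next term is two copies of mm-mm-mm-mm with '-' between the halves.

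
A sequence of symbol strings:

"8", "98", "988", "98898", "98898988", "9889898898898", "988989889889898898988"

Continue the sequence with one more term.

9889898898898988989889889898898898

Each term (from the third on) is the previous term followed by the one before it: term 3 = 98·8 = 988.
Continuing: 988989889889898898988 · 9889898898898 gives term 8.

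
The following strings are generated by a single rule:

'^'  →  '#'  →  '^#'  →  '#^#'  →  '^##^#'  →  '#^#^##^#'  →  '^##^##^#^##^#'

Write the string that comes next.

#^#^##^#^##^##^#^##^#

Each term (from the third on) is the two preceding terms concatenated in order: term 3 = ^·# = ^#.
The next term joins #^#^##^# and ^##^##^#^##^#.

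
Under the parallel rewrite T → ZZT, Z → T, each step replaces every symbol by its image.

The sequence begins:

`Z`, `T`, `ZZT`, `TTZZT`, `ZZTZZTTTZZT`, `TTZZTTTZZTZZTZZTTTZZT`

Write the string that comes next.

Rewriting the 21 symbols of TTZZTTTZZTZZTZZTTTZZT one by one yields ZZT ZZT T T ZZT ZZT ZZT T T ZZT T T ZZT T T ZZT ZZT ZZT T T ZZT; concatenated:

ZZTZZTTTZZTZZTZZTTTZZTTTZZTTTZZTZZTZZTTTZZT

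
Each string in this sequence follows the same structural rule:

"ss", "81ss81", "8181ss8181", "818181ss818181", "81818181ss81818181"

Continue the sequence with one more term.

s(k+1) = 81·s(k)·81, so each term gains 81 as a prefix and 81 as a suffix.
Applying this once more to 81818181ss81818181:

8181818181ss8181818181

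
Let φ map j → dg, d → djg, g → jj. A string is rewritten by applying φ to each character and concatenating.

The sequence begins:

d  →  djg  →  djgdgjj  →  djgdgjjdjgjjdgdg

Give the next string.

φ(djgdgjjdjgjjdgdg) expands symbol-by-symbol to djg dg jj djg jj dg dg djg dg jj dg dg djg jj djg jj; joining the 16 pieces gives the next term.

djgdgjjdjgjjdgdgdjgdgjjdgdgdjgjjdjgjj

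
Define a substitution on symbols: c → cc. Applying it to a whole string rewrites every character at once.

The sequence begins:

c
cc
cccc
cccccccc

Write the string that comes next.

cccccccccccccccc

Expanding cccccccc: c→cc, c→cc, c→cc, c→cc, c→cc, c→cc, c→cc, c→cc. Concatenated: cc cc cc cc cc cc cc cc.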